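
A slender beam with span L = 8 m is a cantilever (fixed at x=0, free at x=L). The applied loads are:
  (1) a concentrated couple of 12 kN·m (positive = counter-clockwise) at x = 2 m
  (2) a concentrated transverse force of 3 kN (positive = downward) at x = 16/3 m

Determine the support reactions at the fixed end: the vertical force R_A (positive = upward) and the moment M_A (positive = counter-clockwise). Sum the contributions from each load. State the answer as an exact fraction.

Load 1 — applied couple M₀=12 kN·m at a=2 m (b=L-a=6):
  R_A = 0 kN
  M_A = -M₀ = -12 kN·m
Load 2 — point force P=3 kN at a=16/3 m (b=L-a=8/3):
  R_A = P = 3 kN
  M_A = Pa = 3·(16/3) = 16 kN·m
Superposition: R_A = 3 kN, M_A = 4 kN·m

R_A = 3 kN, M_A = 4 kN·m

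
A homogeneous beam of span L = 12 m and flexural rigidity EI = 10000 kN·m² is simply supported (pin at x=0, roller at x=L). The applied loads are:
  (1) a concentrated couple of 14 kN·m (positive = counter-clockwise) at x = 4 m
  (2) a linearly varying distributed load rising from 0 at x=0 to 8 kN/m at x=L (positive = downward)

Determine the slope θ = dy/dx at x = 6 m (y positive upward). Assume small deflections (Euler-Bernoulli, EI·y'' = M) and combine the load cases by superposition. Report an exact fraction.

Load 1 — applied couple M₀=14 kN·m at a=4 m (b=L-a=8):
  θ_1 = (M₀x²/(2L)-M₀(x-a)+C₁)/EI  [x>a] with C₁=M₀(3b²-L²)/(6L)=28/3 = (14·6²/(2·12)-14·(6-4)+(28/3))/10000 = 7/30000 rad
Load 2 — triangular load w₀=8 kN/m (0→w₀ over full span):
  θ_2 = -w₀(7L⁴-30L²x²+15x⁴)/(360LEI) = -8·(7·12⁴-30·12²·6²+15·6⁴)/(360·12·10000) = -21/12500 rad
Superposition: θ = Σ θ_i = -217/150000 rad ≈ -0.001447 rad

θ(6) = -217/150000 rad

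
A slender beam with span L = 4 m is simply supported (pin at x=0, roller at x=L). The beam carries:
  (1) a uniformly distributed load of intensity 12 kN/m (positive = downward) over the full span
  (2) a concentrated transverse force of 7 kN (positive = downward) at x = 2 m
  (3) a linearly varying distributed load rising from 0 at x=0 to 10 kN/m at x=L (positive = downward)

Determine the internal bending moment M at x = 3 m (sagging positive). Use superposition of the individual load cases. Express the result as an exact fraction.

Load 1 — uniform load w=12 kN/m over full span:
  M_1 = wx(L-x)/2 = 12·3·(4-3)/2 = 18 kN·m
Load 2 — point force P=7 kN at a=2 m (b=L-a=2):
  M_2 = Pa(L-x)/L  [x>a] = 7·2·(4-3)/4 = 7/2 kN·m
Load 3 — triangular load w₀=10 kN/m (0→w₀ over full span):
  M_3 = w₀Lx/6 - w₀x³/(6L) = 10·4·3/6 - 10·3³/(6·4) = 35/4 kN·m
Superposition: M = Σ M_i = 121/4 kN·m ≈ 30.250000 kN·m

M(3) = 121/4 kN·m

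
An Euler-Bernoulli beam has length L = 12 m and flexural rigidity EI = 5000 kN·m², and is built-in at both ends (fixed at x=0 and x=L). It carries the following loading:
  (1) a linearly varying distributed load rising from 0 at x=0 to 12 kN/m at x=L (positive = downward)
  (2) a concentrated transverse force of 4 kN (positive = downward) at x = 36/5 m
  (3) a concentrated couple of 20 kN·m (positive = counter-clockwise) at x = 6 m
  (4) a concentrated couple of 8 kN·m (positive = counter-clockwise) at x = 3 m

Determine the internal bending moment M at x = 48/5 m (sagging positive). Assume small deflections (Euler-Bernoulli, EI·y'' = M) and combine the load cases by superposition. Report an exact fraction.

Load 1 — triangular load w₀=12 kN/m (0→w₀ over full span):
  M_1 = 3w₀Lx/20 - w₀L²/30 - w₀x³/(6L) = 3·12·12·(48/5)/20 - 12·12²/30 - 12·(48/5)³/(6·12) = 288/125 kN·m
Load 2 — point force P=4 kN at a=36/5 m (b=L-a=24/5):
  M_2 = Pa²(a+3b)(L-x)/L³ - Pa²b/L²  [x>a] = 4·(36/5)²·((36/5)+3·(24/5))·(12-(48/5))/12³ - 4·(36/5)²·(24/5)/12² = -432/625 kN·m
Load 3 — applied couple M₀=20 kN·m at a=6 m (b=L-a=6):
  M_3 = R_Ax - M_A - M₀  [x>a] with R_A=5/2, M_A=5 = (5/2)·(48/5) - 5 - 20 = -1 kN·m
Load 4 — applied couple M₀=8 kN·m at a=3 m (b=L-a=9):
  M_4 = R_Ax - M_A - M₀  [x>a] with R_A=3/4, M_A=-3/2 = (3/4)·(48/5) - (-3/2) - 8 = 7/10 kN·m
Superposition: M = Σ M_i = 1641/1250 kN·m ≈ 1.312800 kN·m

M(48/5) = 1641/1250 kN·m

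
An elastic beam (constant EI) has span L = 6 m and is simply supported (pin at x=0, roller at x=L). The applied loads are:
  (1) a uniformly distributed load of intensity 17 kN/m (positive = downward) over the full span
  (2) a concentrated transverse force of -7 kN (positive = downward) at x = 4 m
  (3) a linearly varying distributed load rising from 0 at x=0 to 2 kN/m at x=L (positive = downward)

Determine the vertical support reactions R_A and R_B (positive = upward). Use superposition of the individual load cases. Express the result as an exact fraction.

R_A = 152/3 kN, R_B = 151/3 kN

Load 1 — uniform load w=17 kN/m over full span:
  R_A = wL/2 = 17·6/2 = 51 kN
  R_B = wL/2 = 17·6/2 = 51 kN
Load 2 — point force P=-7 kN at a=4 m (b=L-a=2):
  R_A = Pb/L = (-7)·2/6 = -7/3 kN
  R_B = Pa/L = (-7)·4/6 = -14/3 kN
Load 3 — triangular load w₀=2 kN/m (0→w₀ over full span):
  R_A = w₀L/6 = 2·6/6 = 2 kN
  R_B = w₀L/3 = 2·6/3 = 4 kN
Superposition: R_A = 152/3 kN, R_B = 151/3 kN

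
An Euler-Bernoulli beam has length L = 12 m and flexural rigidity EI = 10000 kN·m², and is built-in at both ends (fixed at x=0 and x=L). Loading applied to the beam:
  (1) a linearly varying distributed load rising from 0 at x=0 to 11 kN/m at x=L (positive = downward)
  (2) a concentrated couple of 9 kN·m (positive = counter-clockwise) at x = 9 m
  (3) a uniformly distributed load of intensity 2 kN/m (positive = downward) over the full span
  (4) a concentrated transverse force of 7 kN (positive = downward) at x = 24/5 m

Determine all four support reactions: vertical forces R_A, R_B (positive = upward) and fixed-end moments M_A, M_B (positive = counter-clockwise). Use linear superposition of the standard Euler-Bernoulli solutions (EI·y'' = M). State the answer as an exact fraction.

R_A = 148719/4000 kN, M_A = 183417/2000 kN·m, R_B = 239281/4000 kN, M_B = -225903/2000 kN·m

Load 1 — triangular load w₀=11 kN/m (0→w₀ over full span):
  R_A = 3w₀L/20 = 3·11·12/20 = 99/5 kN
  M_A = w₀L²/30 = 11·12²/30 = 264/5 kN·m
  R_B = 7w₀L/20 = 7·11·12/20 = 231/5 kN
  M_B = -w₀L²/20 = -11·12²/20 = -396/5 kN·m
Load 2 — applied couple M₀=9 kN·m at a=9 m (b=L-a=3):
  R_A = 6M₀ab/L³ = 6·9·9·3/12³ = 27/32 kN
  M_A = M₀b(2a-b)/L² = 9·3·(2·9-3)/12² = 45/16 kN·m
  R_B = -6M₀ab/L³ = -6·9·9·3/12³ = -27/32 kN
  M_B = M₀a(2b-a)/L² = 9·9·(2·3-9)/12² = -27/16 kN·m
Load 3 — uniform load w=2 kN/m over full span:
  R_A = wL/2 = 2·12/2 = 12 kN
  M_A = wL²/12 = 2·12²/12 = 24 kN·m
  R_B = wL/2 = 2·12/2 = 12 kN
  M_B = -wL²/12 = -2·12²/12 = -24 kN·m
Load 4 — point force P=7 kN at a=24/5 m (b=L-a=36/5):
  R_A = Pb²(3a+b)/L³ = 7·(36/5)²·(3·(24/5)+(36/5))/12³ = 567/125 kN
  M_A = Pab²/L² = 7·(24/5)·(36/5)²/12² = 1512/125 kN·m
  R_B = Pa²(a+3b)/L³ = 7·(24/5)²·((24/5)+3·(36/5))/12³ = 308/125 kN
  M_B = -Pa²b/L² = -7·(24/5)²·(36/5)/12² = -1008/125 kN·m
Superposition: R_A = 148719/4000 kN, M_A = 183417/2000 kN·m, R_B = 239281/4000 kN, M_B = -225903/2000 kN·m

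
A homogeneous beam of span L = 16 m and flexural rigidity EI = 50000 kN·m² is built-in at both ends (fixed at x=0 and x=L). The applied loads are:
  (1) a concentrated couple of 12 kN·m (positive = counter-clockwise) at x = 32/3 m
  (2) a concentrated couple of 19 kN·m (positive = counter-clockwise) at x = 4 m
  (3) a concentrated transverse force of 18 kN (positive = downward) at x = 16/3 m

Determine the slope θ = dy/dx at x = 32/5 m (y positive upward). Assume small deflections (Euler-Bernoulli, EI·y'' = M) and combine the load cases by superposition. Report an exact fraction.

Load 1 — applied couple M₀=12 kN·m at a=32/3 m (b=L-a=16/3):
  θ_1 = (R_Ax²/2 - M_Ax)/EI  [x≤a] with R_A=1, M_A=4 = (1·(32/5)²/2 - 4·(32/5))/50000 = -8/78125 rad
Load 2 — applied couple M₀=19 kN·m at a=4 m (b=L-a=12):
  θ_2 = (R_Ax²/2 - M_Ax - M₀(x-a))/EI  [x>a] with R_A=171/128, M_A=-57/16 = ((171/128)·(32/5)²/2 - (-57/16)·(32/5) - 19·((32/5)-4))/50000 = 57/625000 rad
Load 3 — point force P=18 kN at a=16/3 m (b=L-a=32/3):
  θ_3 = Pa²(L-x)(2bL-(3b+a)(L-x))/(2L³EI)  [x>a] = 18·(16/3)²·(16-(32/5))·(2·(32/3)·16-(3·(32/3)+(16/3))·(16-(32/5)))/(2·16³·50000) = -16/78125 rad
Superposition: θ = Σ θ_i = -27/125000 rad ≈ -0.000216 rad

θ(32/5) = -27/125000 rad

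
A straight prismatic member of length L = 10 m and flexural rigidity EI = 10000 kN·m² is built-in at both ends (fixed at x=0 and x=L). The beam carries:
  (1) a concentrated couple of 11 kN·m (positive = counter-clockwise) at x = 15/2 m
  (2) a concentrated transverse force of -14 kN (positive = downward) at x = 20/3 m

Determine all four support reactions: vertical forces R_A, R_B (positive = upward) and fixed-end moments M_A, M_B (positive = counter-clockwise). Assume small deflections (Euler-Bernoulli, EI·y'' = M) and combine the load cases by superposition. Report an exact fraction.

Load 1 — applied couple M₀=11 kN·m at a=15/2 m (b=L-a=5/2):
  R_A = 6M₀ab/L³ = 6·11·(15/2)·(5/2)/10³ = 99/80 kN
  M_A = M₀b(2a-b)/L² = 11·(5/2)·(2·(15/2)-(5/2))/10² = 55/16 kN·m
  R_B = -6M₀ab/L³ = -6·11·(15/2)·(5/2)/10³ = -99/80 kN
  M_B = M₀a(2b-a)/L² = 11·(15/2)·(2·(5/2)-(15/2))/10² = -33/16 kN·m
Load 2 — point force P=-14 kN at a=20/3 m (b=L-a=10/3):
  R_A = Pb²(3a+b)/L³ = (-14)·(10/3)²·(3·(20/3)+(10/3))/10³ = -98/27 kN
  M_A = Pab²/L² = (-14)·(20/3)·(10/3)²/10² = -280/27 kN·m
  R_B = Pa²(a+3b)/L³ = (-14)·(20/3)²·((20/3)+3·(10/3))/10³ = -280/27 kN
  M_B = -Pa²b/L² = -(-14)·(20/3)²·(10/3)/10² = 560/27 kN·m
Superposition: R_A = -5167/2160 kN, M_A = -2995/432 kN·m, R_B = -25073/2160 kN, M_B = 8069/432 kN·m

R_A = -5167/2160 kN, M_A = -2995/432 kN·m, R_B = -25073/2160 kN, M_B = 8069/432 kN·m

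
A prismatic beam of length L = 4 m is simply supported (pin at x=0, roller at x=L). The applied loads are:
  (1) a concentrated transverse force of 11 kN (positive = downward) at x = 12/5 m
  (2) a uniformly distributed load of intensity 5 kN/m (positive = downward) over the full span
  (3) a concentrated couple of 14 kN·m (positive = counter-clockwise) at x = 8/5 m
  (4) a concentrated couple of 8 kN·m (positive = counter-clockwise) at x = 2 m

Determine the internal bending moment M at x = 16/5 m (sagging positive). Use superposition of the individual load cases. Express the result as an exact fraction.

Load 1 — point force P=11 kN at a=12/5 m (b=L-a=8/5):
  M_1 = Pa(L-x)/L  [x>a] = 11·(12/5)·(4-(16/5))/4 = 132/25 kN·m
Load 2 — uniform load w=5 kN/m over full span:
  M_2 = wx(L-x)/2 = 5·(16/5)·(4-(16/5))/2 = 32/5 kN·m
Load 3 — applied couple M₀=14 kN·m at a=8/5 m (b=L-a=12/5):
  M_3 = M₀x/L - M₀  [x>a] = 14·(16/5)/4 - 14 = -14/5 kN·m
Load 4 — applied couple M₀=8 kN·m at a=2 m (b=L-a=2):
  M_4 = M₀x/L - M₀  [x>a] = 8·(16/5)/4 - 8 = -8/5 kN·m
Superposition: M = Σ M_i = 182/25 kN·m ≈ 7.280000 kN·m

M(16/5) = 182/25 kN·m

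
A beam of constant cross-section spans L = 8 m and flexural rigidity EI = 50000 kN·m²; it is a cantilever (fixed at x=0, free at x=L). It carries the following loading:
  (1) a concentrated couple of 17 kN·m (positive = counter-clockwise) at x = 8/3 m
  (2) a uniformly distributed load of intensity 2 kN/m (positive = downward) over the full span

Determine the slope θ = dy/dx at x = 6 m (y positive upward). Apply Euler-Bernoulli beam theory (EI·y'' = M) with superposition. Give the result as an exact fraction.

θ(6) = -23/9375 rad

Load 1 — applied couple M₀=17 kN·m at a=8/3 m (b=L-a=16/3):
  θ_1 = M₀a/EI  [x>a] = 17·(8/3)/50000 = 17/18750 rad
Load 2 — uniform load w=2 kN/m over full span:
  θ_2 = -wx(x²-3Lx+3L²)/(6EI) = -2·6·(6²-3·8·6+3·8²)/(6·50000) = -21/6250 rad
Superposition: θ = Σ θ_i = -23/9375 rad ≈ -0.002453 rad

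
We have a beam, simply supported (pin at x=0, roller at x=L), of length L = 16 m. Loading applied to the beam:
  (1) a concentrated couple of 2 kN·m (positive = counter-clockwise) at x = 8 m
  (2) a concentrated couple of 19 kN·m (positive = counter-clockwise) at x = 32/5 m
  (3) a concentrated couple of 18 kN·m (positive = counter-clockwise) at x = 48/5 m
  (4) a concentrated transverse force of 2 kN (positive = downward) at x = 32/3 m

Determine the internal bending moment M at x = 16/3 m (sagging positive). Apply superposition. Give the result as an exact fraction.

Load 1 — applied couple M₀=2 kN·m at a=8 m (b=L-a=8):
  M_1 = M₀x/L  [x≤a] = 2·(16/3)/16 = 2/3 kN·m
Load 2 — applied couple M₀=19 kN·m at a=32/5 m (b=L-a=48/5):
  M_2 = M₀x/L  [x≤a] = 19·(16/3)/16 = 19/3 kN·m
Load 3 — applied couple M₀=18 kN·m at a=48/5 m (b=L-a=32/5):
  M_3 = M₀x/L  [x≤a] = 18·(16/3)/16 = 6 kN·m
Load 4 — point force P=2 kN at a=32/3 m (b=L-a=16/3):
  M_4 = Pbx/L  [x≤a] = 2·(16/3)·(16/3)/16 = 32/9 kN·m
Superposition: M = Σ M_i = 149/9 kN·m ≈ 16.555556 kN·m

M(16/3) = 149/9 kN·m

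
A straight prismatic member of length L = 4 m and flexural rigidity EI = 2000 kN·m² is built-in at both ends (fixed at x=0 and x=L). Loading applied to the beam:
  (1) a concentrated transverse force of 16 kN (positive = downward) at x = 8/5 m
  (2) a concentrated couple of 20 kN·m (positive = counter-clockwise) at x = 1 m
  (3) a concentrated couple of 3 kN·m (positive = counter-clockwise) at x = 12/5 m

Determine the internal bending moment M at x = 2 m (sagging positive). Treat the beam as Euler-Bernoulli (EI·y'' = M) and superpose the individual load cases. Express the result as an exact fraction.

M(2) = 33/25 kN·m

Load 1 — point force P=16 kN at a=8/5 m (b=L-a=12/5):
  M_1 = Pa²(a+3b)(L-x)/L³ - Pa²b/L²  [x>a] = 16·(8/5)²·((8/5)+3·(12/5))·(4-2)/4³ - 16·(8/5)²·(12/5)/4² = 128/25 kN·m
Load 2 — applied couple M₀=20 kN·m at a=1 m (b=L-a=3):
  M_2 = R_Ax - M_A - M₀  [x>a] with R_A=45/8, M_A=-15/4 = (45/8)·2 - (-15/4) - 20 = -5 kN·m
Load 3 — applied couple M₀=3 kN·m at a=12/5 m (b=L-a=8/5):
  M_3 = R_Ax - M_A  [x≤a] with R_A=27/25, M_A=24/25 = (27/25)·2 - (24/25) = 6/5 kN·m
Superposition: M = Σ M_i = 33/25 kN·m ≈ 1.320000 kN·m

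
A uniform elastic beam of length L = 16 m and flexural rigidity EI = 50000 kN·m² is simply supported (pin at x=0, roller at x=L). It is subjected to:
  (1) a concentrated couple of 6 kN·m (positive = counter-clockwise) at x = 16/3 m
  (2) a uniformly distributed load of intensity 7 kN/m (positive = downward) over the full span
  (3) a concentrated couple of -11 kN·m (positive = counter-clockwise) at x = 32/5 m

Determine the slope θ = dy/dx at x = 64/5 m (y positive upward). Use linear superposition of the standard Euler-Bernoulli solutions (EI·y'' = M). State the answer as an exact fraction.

θ(64/5) = 22246/1171875 rad

Load 1 — applied couple M₀=6 kN·m at a=16/3 m (b=L-a=32/3):
  θ_1 = (M₀x²/(2L)-M₀(x-a)+C₁)/EI  [x>a] with C₁=M₀(3b²-L²)/(6L)=16/3 = (6·(64/5)²/(2·16)-6·((64/5)-(16/3))+(16/3))/50000 = -41/234375 rad
Load 2 — uniform load w=7 kN/m over full span:
  θ_2 = -w(L³-6Lx²+4x³)/(24EI) = -7·(16³-6·16·(64/5)²+4·(64/5)³)/(24·50000) = 7392/390625 rad
Load 3 — applied couple M₀=-11 kN·m at a=32/5 m (b=L-a=48/5):
  θ_3 = (M₀x²/(2L)-M₀(x-a)+C₁)/EI  [x>a] with C₁=M₀(3b²-L²)/(6L)=-176/75 = ((-11)·(64/5)²/(2·16)-(-11)·((64/5)-(32/5))+(-176/75))/50000 = 11/46875 rad
Superposition: θ = Σ θ_i = 22246/1171875 rad ≈ 0.018983 rad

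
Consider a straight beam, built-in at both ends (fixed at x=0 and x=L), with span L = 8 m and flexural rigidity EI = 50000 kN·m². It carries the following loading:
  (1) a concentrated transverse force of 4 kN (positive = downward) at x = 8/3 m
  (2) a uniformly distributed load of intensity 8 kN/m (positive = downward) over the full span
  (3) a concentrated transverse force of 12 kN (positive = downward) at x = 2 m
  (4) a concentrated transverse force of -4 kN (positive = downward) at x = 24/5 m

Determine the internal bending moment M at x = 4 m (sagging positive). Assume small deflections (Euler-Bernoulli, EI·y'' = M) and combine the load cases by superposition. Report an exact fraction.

M(4) = 5299/225 kN·m

Load 1 — point force P=4 kN at a=8/3 m (b=L-a=16/3):
  M_1 = Pa²(a+3b)(L-x)/L³ - Pa²b/L²  [x>a] = 4·(8/3)²·((8/3)+3·(16/3))·(8-4)/8³ - 4·(8/3)²·(16/3)/8² = 16/9 kN·m
Load 2 — uniform load w=8 kN/m over full span:
  M_2 = wLx/2 - wL²/12 - wx²/2 = 8·8·4/2 - 8·8²/12 - 8·4²/2 = 64/3 kN·m
Load 3 — point force P=12 kN at a=2 m (b=L-a=6):
  M_3 = Pa²(a+3b)(L-x)/L³ - Pa²b/L²  [x>a] = 12·2²·(2+3·6)·(8-4)/8³ - 12·2²·6/8² = 3 kN·m
Load 4 — point force P=-4 kN at a=24/5 m (b=L-a=16/5):
  M_4 = Pb²(3a+b)x/L³ - Pab²/L²  [x≤a] = (-4)·(16/5)²·(3·(24/5)+(16/5))·4/8³ - (-4)·(24/5)·(16/5)²/8² = -64/25 kN·m
Superposition: M = Σ M_i = 5299/225 kN·m ≈ 23.551111 kN·m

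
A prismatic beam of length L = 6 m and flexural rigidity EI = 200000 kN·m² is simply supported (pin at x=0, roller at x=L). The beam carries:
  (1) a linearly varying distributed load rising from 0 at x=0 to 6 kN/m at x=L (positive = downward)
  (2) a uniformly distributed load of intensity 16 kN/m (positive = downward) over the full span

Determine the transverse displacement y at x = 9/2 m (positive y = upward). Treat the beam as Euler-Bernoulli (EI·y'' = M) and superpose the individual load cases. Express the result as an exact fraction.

Load 1 — triangular load w₀=6 kN/m (0→w₀ over full span):
  y_1 = -w₀x(7L⁴-10L²x²+3x⁴)/(360LEI) = -6·(9/2)·(7·6⁴-10·6²·(9/2)²+3·(9/2)⁴)/(360·6·200000) = -9639/51200000 m
Load 2 — uniform load w=16 kN/m over full span:
  y_2 = -wx(L³-2Lx²+x³)/(24EI) = -16·(9/2)·(6³-2·6·(9/2)²+(9/2)³)/(24·200000) = -1539/1600000 m
Superposition: y = Σ y_i = -58887/51200000 m ≈ -0.001150 m

y(9/2) = -58887/51200000 m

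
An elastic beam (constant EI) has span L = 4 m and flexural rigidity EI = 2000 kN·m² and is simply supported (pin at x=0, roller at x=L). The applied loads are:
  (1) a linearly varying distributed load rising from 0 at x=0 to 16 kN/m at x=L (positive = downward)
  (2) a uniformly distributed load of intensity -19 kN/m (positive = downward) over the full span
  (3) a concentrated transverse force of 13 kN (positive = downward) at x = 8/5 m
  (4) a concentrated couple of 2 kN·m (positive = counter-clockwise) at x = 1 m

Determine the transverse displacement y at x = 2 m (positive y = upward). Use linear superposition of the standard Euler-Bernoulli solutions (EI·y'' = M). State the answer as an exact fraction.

Load 1 — triangular load w₀=16 kN/m (0→w₀ over full span):
  y_1 = -w₀x(7L⁴-10L²x²+3x⁴)/(360LEI) = -16·2·(7·4⁴-10·4²·2²+3·2⁴)/(360·4·2000) = -1/75 m
Load 2 — uniform load w=-19 kN/m over full span:
  y_2 = -wx(L³-2Lx²+x³)/(24EI) = -(-19)·2·(4³-2·4·2²+2³)/(24·2000) = 19/600 m
Load 3 — point force P=13 kN at a=8/5 m (b=L-a=12/5):
  y_3 = -Pa(L-x)(2Lx-a²-x²)/(6LEI)  [x>a] = -13·(8/5)·(4-2)·(2·4·2-(8/5)²-2²)/(6·4·2000) = -767/93750 m
Load 4 — applied couple M₀=2 kN·m at a=1 m (b=L-a=3):
  y_4 = (M₀x³/(6L)-M₀(x-a)²/2+C₁x)/EI  [x>a] with C₁=M₀(3b²-L²)/(6L)=11/12 = (2·2³/(6·4)-2·(2-1)²/2+(11/12)·2)/2000 = 3/4000 m
Superposition: y = Σ y_i = 5451/500000 m ≈ 0.010902 m

y(2) = 5451/500000 m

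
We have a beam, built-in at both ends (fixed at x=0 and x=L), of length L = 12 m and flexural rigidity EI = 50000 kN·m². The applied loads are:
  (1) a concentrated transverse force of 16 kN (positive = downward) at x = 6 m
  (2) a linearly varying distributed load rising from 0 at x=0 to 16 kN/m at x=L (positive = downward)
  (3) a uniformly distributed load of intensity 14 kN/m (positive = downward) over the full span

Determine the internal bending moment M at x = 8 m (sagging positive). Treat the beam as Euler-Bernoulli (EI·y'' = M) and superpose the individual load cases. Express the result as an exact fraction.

M(8) = 4672/45 kN·m

Load 1 — point force P=16 kN at a=6 m (b=L-a=6):
  M_1 = Pa²(a+3b)(L-x)/L³ - Pa²b/L²  [x>a] = 16·6²·(6+3·6)·(12-8)/12³ - 16·6²·6/12² = 8 kN·m
Load 2 — triangular load w₀=16 kN/m (0→w₀ over full span):
  M_2 = 3w₀Lx/20 - w₀L²/30 - w₀x³/(6L) = 3·16·12·8/20 - 16·12²/30 - 16·8³/(6·12) = 1792/45 kN·m
Load 3 — uniform load w=14 kN/m over full span:
  M_3 = wLx/2 - wL²/12 - wx²/2 = 14·12·8/2 - 14·12²/12 - 14·8²/2 = 56 kN·m
Superposition: M = Σ M_i = 4672/45 kN·m ≈ 103.822222 kN·m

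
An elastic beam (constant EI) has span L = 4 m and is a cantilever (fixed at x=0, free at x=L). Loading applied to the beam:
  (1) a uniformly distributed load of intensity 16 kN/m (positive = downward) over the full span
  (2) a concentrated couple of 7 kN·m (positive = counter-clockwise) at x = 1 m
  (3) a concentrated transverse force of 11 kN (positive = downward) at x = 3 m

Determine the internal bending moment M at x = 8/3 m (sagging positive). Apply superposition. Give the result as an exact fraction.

M(8/3) = -161/9 kN·m

Load 1 — uniform load w=16 kN/m over full span:
  M_1 = -w(L-x)²/2 = -16·(4-(8/3))²/2 = -128/9 kN·m
Load 2 — applied couple M₀=7 kN·m at a=1 m (b=L-a=3):
  M_2 = 0  [x>a] = 0 kN·m
Load 3 — point force P=11 kN at a=3 m (b=L-a=1):
  M_3 = -P(a-x)  [x≤a] = -11·(3-(8/3)) = -11/3 kN·m
Superposition: M = Σ M_i = -161/9 kN·m ≈ -17.888889 kN·m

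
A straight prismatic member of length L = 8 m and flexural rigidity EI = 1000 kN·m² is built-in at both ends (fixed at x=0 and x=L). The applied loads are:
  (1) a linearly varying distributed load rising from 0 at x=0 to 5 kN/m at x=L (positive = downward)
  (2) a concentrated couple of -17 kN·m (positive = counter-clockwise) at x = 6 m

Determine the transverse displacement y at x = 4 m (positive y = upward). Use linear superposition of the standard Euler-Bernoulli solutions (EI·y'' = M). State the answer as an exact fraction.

y(4) = -29/3000 m

Load 1 — triangular load w₀=5 kN/m (0→w₀ over full span):
  y_1 = -w₀x²(L-x)²(x+2L)/(120LEI) = -5·4²·(8-4)²·(4+2·8)/(120·8·1000) = -2/75 m
Load 2 — applied couple M₀=-17 kN·m at a=6 m (b=L-a=2):
  y_2 = (R_Ax³/6 - M_Ax²/2)/EI  [x≤a] with R_A=-153/64, M_A=-85/16 = ((-153/64)·4³/6 - (-85/16)·4²/2)/1000 = 17/1000 m
Superposition: y = Σ y_i = -29/3000 m ≈ -0.009667 m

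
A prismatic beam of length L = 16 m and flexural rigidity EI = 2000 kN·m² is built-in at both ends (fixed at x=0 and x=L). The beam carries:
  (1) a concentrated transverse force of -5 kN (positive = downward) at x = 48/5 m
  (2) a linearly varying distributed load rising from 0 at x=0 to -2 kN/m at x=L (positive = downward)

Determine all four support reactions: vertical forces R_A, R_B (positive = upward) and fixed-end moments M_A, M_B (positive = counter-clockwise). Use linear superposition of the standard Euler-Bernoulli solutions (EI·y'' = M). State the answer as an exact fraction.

Load 1 — point force P=-5 kN at a=48/5 m (b=L-a=32/5):
  R_A = Pb²(3a+b)/L³ = (-5)·(32/5)²·(3·(48/5)+(32/5))/16³ = -44/25 kN
  M_A = Pab²/L² = (-5)·(48/5)·(32/5)²/16² = -192/25 kN·m
  R_B = Pa²(a+3b)/L³ = (-5)·(48/5)²·((48/5)+3·(32/5))/16³ = -81/25 kN
  M_B = -Pa²b/L² = -(-5)·(48/5)²·(32/5)/16² = 288/25 kN·m
Load 2 — triangular load w₀=-2 kN/m (0→w₀ over full span):
  R_A = 3w₀L/20 = 3·(-2)·16/20 = -24/5 kN
  M_A = w₀L²/30 = (-2)·16²/30 = -256/15 kN·m
  R_B = 7w₀L/20 = 7·(-2)·16/20 = -56/5 kN
  M_B = -w₀L²/20 = -(-2)·16²/20 = 128/5 kN·m
Superposition: R_A = -164/25 kN, M_A = -1856/75 kN·m, R_B = -361/25 kN, M_B = 928/25 kN·m

R_A = -164/25 kN, M_A = -1856/75 kN·m, R_B = -361/25 kN, M_B = 928/25 kN·m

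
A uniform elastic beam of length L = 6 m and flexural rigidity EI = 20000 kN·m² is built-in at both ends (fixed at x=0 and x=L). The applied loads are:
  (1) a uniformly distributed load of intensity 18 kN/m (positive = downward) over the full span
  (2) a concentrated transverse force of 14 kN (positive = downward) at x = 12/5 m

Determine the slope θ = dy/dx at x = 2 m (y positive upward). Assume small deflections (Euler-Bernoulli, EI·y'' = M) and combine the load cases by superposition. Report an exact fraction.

Load 1 — uniform load w=18 kN/m over full span:
  θ_1 = -wx(L-x)(L-2x)/(12EI) = -18·2·(6-2)·(6-2·2)/(12·20000) = -3/2500 rad
Load 2 — point force P=14 kN at a=12/5 m (b=L-a=18/5):
  θ_2 = -Pb²x(2aL-(3a+b)x)/(2L³EI)  [x≤a] = -14·(18/5)²·2·(2·(12/5)·6-(3·(12/5)+(18/5))·2)/(2·6³·20000) = -189/625000 rad
Superposition: θ = Σ θ_i = -939/625000 rad ≈ -0.001502 rad

θ(2) = -939/625000 rad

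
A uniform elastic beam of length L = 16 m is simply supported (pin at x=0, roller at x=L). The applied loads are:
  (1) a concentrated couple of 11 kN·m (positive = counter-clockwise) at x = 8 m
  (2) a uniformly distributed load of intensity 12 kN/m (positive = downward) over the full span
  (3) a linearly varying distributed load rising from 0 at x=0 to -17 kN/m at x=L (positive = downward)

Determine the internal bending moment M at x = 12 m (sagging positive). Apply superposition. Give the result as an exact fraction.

M(12) = 189/4 kN·m

Load 1 — applied couple M₀=11 kN·m at a=8 m (b=L-a=8):
  M_1 = M₀x/L - M₀  [x>a] = 11·12/16 - 11 = -11/4 kN·m
Load 2 — uniform load w=12 kN/m over full span:
  M_2 = wx(L-x)/2 = 12·12·(16-12)/2 = 288 kN·m
Load 3 — triangular load w₀=-17 kN/m (0→w₀ over full span):
  M_3 = w₀Lx/6 - w₀x³/(6L) = (-17)·16·12/6 - (-17)·12³/(6·16) = -238 kN·m
Superposition: M = Σ M_i = 189/4 kN·m ≈ 47.250000 kN·m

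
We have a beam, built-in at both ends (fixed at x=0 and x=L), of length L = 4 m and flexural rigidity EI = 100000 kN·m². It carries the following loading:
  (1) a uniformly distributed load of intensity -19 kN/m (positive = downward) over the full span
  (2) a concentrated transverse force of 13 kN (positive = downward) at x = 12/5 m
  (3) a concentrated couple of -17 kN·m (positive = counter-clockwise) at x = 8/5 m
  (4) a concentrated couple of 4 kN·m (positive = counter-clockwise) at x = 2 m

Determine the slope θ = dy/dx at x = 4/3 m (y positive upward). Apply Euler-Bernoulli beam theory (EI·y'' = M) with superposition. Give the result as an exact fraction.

Load 1 — uniform load w=-19 kN/m over full span:
  θ_1 = -wx(L-x)(L-2x)/(12EI) = -(-19)·(4/3)·(4-(4/3))·(4-2·(4/3))/(12·100000) = 19/253125 rad
Load 2 — point force P=13 kN at a=12/5 m (b=L-a=8/5):
  θ_2 = -Pb²x(2aL-(3a+b)x)/(2L³EI)  [x≤a] = -13·(8/5)²·(4/3)·(2·(12/5)·4-(3·(12/5)+(8/5))·(4/3))/(2·4³·100000) = -91/3515625 rad
Load 3 — applied couple M₀=-17 kN·m at a=8/5 m (b=L-a=12/5):
  θ_3 = (R_Ax²/2 - M_Ax)/EI  [x≤a] with R_A=-153/25, M_A=-51/25 = ((-153/25)·(4/3)²/2 - (-51/25)·(4/3))/100000 = -17/625000 rad
Load 4 — applied couple M₀=4 kN·m at a=2 m (b=L-a=2):
  θ_4 = (R_Ax²/2 - M_Ax)/EI  [x≤a] with R_A=3/2, M_A=1 = ((3/2)·(4/3)²/2 - 1·(4/3))/100000 = 0 rad
Superposition: θ = Σ θ_i = 5563/253125000 rad ≈ 0.000022 rad

θ(4/3) = 5563/253125000 rad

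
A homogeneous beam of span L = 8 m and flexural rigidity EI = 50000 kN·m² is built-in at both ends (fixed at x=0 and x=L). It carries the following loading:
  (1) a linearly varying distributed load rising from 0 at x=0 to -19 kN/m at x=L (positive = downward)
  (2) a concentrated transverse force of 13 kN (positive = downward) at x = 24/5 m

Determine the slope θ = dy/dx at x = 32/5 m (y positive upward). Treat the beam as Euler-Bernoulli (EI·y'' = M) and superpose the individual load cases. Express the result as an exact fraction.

Load 1 — triangular load w₀=-19 kN/m (0→w₀ over full span):
  θ_1 = -w₀(2x(L-x)(L-2x)(x+2L)+x²(L-x)²)/(120LEI) = -(-19)·(2·(32/5)·(8-(32/5))·(8-2·(32/5))·((32/5)+2·8)+(32/5)²·(8-(32/5))²)/(120·8·50000) = -4864/5859375 rad
Load 2 — point force P=13 kN at a=24/5 m (b=L-a=16/5):
  θ_2 = Pa²(L-x)(2bL-(3b+a)(L-x))/(2L³EI)  [x>a] = 13·(24/5)²·(8-(32/5))·(2·(16/5)·8-(3·(16/5)+(24/5))·(8-(32/5)))/(2·8³·50000) = 2574/9765625 rad
Superposition: θ = Σ θ_i = -16598/29296875 rad ≈ -0.000567 rad

θ(32/5) = -16598/29296875 rad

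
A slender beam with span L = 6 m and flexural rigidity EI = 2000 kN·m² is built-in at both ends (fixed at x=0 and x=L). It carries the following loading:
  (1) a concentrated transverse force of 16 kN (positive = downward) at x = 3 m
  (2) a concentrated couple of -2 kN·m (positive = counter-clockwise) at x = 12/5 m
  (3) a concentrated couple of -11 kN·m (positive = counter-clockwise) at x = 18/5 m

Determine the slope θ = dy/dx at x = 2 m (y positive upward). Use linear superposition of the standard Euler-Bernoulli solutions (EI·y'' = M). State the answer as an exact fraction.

θ(2) = -21/6250 rad

Load 1 — point force P=16 kN at a=3 m (b=L-a=3):
  θ_1 = -Pb²x(2aL-(3a+b)x)/(2L³EI)  [x≤a] = -16·3²·2·(2·3·6-(3·3+3)·2)/(2·6³·2000) = -1/250 rad
Load 2 — applied couple M₀=-2 kN·m at a=12/5 m (b=L-a=18/5):
  θ_2 = (R_Ax²/2 - M_Ax)/EI  [x≤a] with R_A=-12/25, M_A=-6/25 = ((-12/25)·2²/2 - (-6/25)·2)/2000 = -3/12500 rad
Load 3 — applied couple M₀=-11 kN·m at a=18/5 m (b=L-a=12/5):
  θ_3 = (R_Ax²/2 - M_Ax)/EI  [x≤a] with R_A=-66/25, M_A=-88/25 = ((-66/25)·2²/2 - (-88/25)·2)/2000 = 11/12500 rad
Superposition: θ = Σ θ_i = -21/6250 rad ≈ -0.003360 rad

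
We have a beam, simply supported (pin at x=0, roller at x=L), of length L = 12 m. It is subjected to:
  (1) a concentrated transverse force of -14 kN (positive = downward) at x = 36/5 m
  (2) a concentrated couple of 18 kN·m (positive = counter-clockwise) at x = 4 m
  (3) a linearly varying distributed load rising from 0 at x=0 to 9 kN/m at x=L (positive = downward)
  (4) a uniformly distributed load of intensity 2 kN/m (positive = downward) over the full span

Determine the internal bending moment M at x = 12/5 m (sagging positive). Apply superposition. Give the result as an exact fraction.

Load 1 — point force P=-14 kN at a=36/5 m (b=L-a=24/5):
  M_1 = Pbx/L  [x≤a] = (-14)·(24/5)·(12/5)/12 = -336/25 kN·m
Load 2 — applied couple M₀=18 kN·m at a=4 m (b=L-a=8):
  M_2 = M₀x/L  [x≤a] = 18·(12/5)/12 = 18/5 kN·m
Load 3 — triangular load w₀=9 kN/m (0→w₀ over full span):
  M_3 = w₀Lx/6 - w₀x³/(6L) = 9·12·(12/5)/6 - 9·(12/5)³/(6·12) = 5184/125 kN·m
Load 4 — uniform load w=2 kN/m over full span:
  M_4 = wx(L-x)/2 = 2·(12/5)·(12-(12/5))/2 = 576/25 kN·m
Superposition: M = Σ M_i = 6834/125 kN·m ≈ 54.672000 kN·m

M(12/5) = 6834/125 kN·m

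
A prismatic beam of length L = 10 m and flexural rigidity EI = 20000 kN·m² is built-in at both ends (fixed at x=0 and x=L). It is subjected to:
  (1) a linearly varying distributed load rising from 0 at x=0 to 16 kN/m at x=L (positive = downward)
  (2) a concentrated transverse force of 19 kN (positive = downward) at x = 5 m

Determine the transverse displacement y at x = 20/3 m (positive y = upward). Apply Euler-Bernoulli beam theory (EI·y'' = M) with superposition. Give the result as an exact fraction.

y(20/3) = -2903/233280 m

Load 1 — triangular load w₀=16 kN/m (0→w₀ over full span):
  y_1 = -w₀x²(L-x)²(x+2L)/(120LEI) = -16·(20/3)²·(10-(20/3))²·((20/3)+2·10)/(120·10·20000) = -32/3645 m
Load 2 — point force P=19 kN at a=5 m (b=L-a=5):
  y_2 = -Pa²(L-x)²(3bL-(3b+a)(L-x))/(6L³EI)  [x>a] = -19·5²·(10-(20/3))²·(3·5·10-(3·5+5)·(10-(20/3)))/(6·10³·20000) = -19/5184 m
Superposition: y = Σ y_i = -2903/233280 m ≈ -0.012444 m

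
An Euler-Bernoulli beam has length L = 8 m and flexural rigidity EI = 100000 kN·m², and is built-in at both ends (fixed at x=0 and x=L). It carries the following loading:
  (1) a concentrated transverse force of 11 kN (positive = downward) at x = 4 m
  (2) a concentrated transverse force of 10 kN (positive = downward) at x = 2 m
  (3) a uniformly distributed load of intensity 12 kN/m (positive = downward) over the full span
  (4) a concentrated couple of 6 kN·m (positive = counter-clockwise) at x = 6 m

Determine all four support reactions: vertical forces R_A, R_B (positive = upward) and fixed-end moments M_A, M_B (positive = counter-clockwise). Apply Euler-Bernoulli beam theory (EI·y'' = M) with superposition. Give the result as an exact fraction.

R_A = 2009/32 kN, M_A = 705/8 kN·m, R_B = 1735/32 kN, M_B = -639/8 kN·m

Load 1 — point force P=11 kN at a=4 m (b=L-a=4):
  R_A = Pb²(3a+b)/L³ = 11·4²·(3·4+4)/8³ = 11/2 kN
  M_A = Pab²/L² = 11·4·4²/8² = 11 kN·m
  R_B = Pa²(a+3b)/L³ = 11·4²·(4+3·4)/8³ = 11/2 kN
  M_B = -Pa²b/L² = -11·4²·4/8² = -11 kN·m
Load 2 — point force P=10 kN at a=2 m (b=L-a=6):
  R_A = Pb²(3a+b)/L³ = 10·6²·(3·2+6)/8³ = 135/16 kN
  M_A = Pab²/L² = 10·2·6²/8² = 45/4 kN·m
  R_B = Pa²(a+3b)/L³ = 10·2²·(2+3·6)/8³ = 25/16 kN
  M_B = -Pa²b/L² = -10·2²·6/8² = -15/4 kN·m
Load 3 — uniform load w=12 kN/m over full span:
  R_A = wL/2 = 12·8/2 = 48 kN
  M_A = wL²/12 = 12·8²/12 = 64 kN·m
  R_B = wL/2 = 12·8/2 = 48 kN
  M_B = -wL²/12 = -12·8²/12 = -64 kN·m
Load 4 — applied couple M₀=6 kN·m at a=6 m (b=L-a=2):
  R_A = 6M₀ab/L³ = 6·6·6·2/8³ = 27/32 kN
  M_A = M₀b(2a-b)/L² = 6·2·(2·6-2)/8² = 15/8 kN·m
  R_B = -6M₀ab/L³ = -6·6·6·2/8³ = -27/32 kN
  M_B = M₀a(2b-a)/L² = 6·6·(2·2-6)/8² = -9/8 kN·m
Superposition: R_A = 2009/32 kN, M_A = 705/8 kN·m, R_B = 1735/32 kN, M_B = -639/8 kN·m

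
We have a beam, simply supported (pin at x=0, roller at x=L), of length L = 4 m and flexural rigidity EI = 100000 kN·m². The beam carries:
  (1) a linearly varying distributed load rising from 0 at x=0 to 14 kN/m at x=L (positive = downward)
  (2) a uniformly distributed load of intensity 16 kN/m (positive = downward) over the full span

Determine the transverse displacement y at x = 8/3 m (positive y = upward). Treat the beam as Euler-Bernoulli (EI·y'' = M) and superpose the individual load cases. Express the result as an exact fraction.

y(8/3) = -1532/2278125 m

Load 1 — triangular load w₀=14 kN/m (0→w₀ over full span):
  y_1 = -w₀x(7L⁴-10L²x²+3x⁴)/(360LEI) = -14·(8/3)·(7·4⁴-10·4²·(8/3)²+3·(8/3)⁴)/(360·4·100000) = -476/2278125 m
Load 2 — uniform load w=16 kN/m over full span:
  y_2 = -wx(L³-2Lx²+x³)/(24EI) = -16·(8/3)·(4³-2·4·(8/3)²+(8/3)³)/(24·100000) = -352/759375 m
Superposition: y = Σ y_i = -1532/2278125 m ≈ -0.000672 m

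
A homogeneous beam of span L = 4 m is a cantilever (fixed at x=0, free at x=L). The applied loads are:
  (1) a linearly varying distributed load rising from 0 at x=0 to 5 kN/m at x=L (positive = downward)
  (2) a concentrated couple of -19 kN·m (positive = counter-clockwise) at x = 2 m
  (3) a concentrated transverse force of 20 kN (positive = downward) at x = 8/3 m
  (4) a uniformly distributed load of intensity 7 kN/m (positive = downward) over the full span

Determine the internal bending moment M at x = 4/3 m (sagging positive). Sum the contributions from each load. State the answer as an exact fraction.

Load 1 — triangular load w₀=5 kN/m (0→w₀ over full span):
  M_1 = w₀Lx/2 - w₀L²/3 - w₀x³/(6L) = 5·4·(4/3)/2 - 5·4²/3 - 5·(4/3)³/(6·4) = -1120/81 kN·m
Load 2 — applied couple M₀=-19 kN·m at a=2 m (b=L-a=2):
  M_2 = M₀  [x≤a] = (-19) = -19 kN·m
Load 3 — point force P=20 kN at a=8/3 m (b=L-a=4/3):
  M_3 = -P(a-x)  [x≤a] = -20·((8/3)-(4/3)) = -80/3 kN·m
Load 4 — uniform load w=7 kN/m over full span:
  M_4 = -w(L-x)²/2 = -7·(4-(4/3))²/2 = -224/9 kN·m
Superposition: M = Σ M_i = -6835/81 kN·m ≈ -84.382716 kN·m

M(4/3) = -6835/81 kN·m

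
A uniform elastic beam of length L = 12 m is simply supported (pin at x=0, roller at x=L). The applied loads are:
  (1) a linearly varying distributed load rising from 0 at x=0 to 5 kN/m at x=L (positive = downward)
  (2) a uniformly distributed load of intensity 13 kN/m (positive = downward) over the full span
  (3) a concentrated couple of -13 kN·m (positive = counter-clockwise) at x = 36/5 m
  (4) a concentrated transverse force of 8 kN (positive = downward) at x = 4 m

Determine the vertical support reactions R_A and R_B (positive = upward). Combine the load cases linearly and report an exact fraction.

Load 1 — triangular load w₀=5 kN/m (0→w₀ over full span):
  R_A = w₀L/6 = 5·12/6 = 10 kN
  R_B = w₀L/3 = 5·12/3 = 20 kN
Load 2 — uniform load w=13 kN/m over full span:
  R_A = wL/2 = 13·12/2 = 78 kN
  R_B = wL/2 = 13·12/2 = 78 kN
Load 3 — applied couple M₀=-13 kN·m at a=36/5 m (b=L-a=24/5):
  R_A = M₀/L = (-13)/12 = -13/12 kN
  R_B = -M₀/L = -(-13)/12 = 13/12 kN
Load 4 — point force P=8 kN at a=4 m (b=L-a=8):
  R_A = Pb/L = 8·8/12 = 16/3 kN
  R_B = Pa/L = 8·4/12 = 8/3 kN
Superposition: R_A = 369/4 kN, R_B = 407/4 kN

R_A = 369/4 kN, R_B = 407/4 kN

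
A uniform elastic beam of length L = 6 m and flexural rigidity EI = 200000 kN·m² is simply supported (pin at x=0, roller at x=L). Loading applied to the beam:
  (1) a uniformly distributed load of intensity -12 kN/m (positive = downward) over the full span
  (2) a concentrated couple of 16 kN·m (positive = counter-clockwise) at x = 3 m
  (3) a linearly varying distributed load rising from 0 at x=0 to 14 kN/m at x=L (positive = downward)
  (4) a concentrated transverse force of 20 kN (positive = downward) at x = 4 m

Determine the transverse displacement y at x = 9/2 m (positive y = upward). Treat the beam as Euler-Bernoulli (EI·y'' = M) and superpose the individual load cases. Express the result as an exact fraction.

y(9/2) = 1351/153600000 m

Load 1 — uniform load w=-12 kN/m over full span:
  y_1 = -wx(L³-2Lx²+x³)/(24EI) = -(-12)·(9/2)·(6³-2·6·(9/2)²+(9/2)³)/(24·200000) = 4617/6400000 m
Load 2 — applied couple M₀=16 kN·m at a=3 m (b=L-a=3):
  y_2 = (M₀x³/(6L)-M₀(x-a)²/2+C₁x)/EI  [x>a] with C₁=M₀(3b²-L²)/(6L)=-4 = (16·(9/2)³/(6·6)-16·((9/2)-3)²/2+(-4)·(9/2))/200000 = 9/400000 m
Load 3 — triangular load w₀=14 kN/m (0→w₀ over full span):
  y_3 = -w₀x(7L⁴-10L²x²+3x⁴)/(360LEI) = -14·(9/2)·(7·6⁴-10·6²·(9/2)²+3·(9/2)⁴)/(360·6·200000) = -22491/51200000 m
Load 4 — point force P=20 kN at a=4 m (b=L-a=2):
  y_4 = -Pa(L-x)(2Lx-a²-x²)/(6LEI)  [x>a] = -20·4·(6-(9/2))·(2·6·(9/2)-4²-(9/2)²)/(6·6·200000) = -71/240000 m
Superposition: y = Σ y_i = 1351/153600000 m ≈ 0.000009 m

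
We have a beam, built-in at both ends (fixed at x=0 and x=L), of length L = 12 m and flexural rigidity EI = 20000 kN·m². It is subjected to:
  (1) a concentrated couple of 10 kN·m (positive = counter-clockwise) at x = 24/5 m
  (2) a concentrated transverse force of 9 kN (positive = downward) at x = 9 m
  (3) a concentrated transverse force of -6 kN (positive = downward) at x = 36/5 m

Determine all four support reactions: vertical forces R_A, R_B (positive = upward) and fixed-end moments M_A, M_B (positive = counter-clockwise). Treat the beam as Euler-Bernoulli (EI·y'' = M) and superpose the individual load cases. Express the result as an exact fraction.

Load 1 — applied couple M₀=10 kN·m at a=24/5 m (b=L-a=36/5):
  R_A = 6M₀ab/L³ = 6·10·(24/5)·(36/5)/12³ = 6/5 kN
  M_A = M₀b(2a-b)/L² = 10·(36/5)·(2·(24/5)-(36/5))/12² = 6/5 kN·m
  R_B = -6M₀ab/L³ = -6·10·(24/5)·(36/5)/12³ = -6/5 kN
  M_B = M₀a(2b-a)/L² = 10·(24/5)·(2·(36/5)-(24/5))/12² = 16/5 kN·m
Load 2 — point force P=9 kN at a=9 m (b=L-a=3):
  R_A = Pb²(3a+b)/L³ = 9·3²·(3·9+3)/12³ = 45/32 kN
  M_A = Pab²/L² = 9·9·3²/12² = 81/16 kN·m
  R_B = Pa²(a+3b)/L³ = 9·9²·(9+3·3)/12³ = 243/32 kN
  M_B = -Pa²b/L² = -9·9²·3/12² = -243/16 kN·m
Load 3 — point force P=-6 kN at a=36/5 m (b=L-a=24/5):
  R_A = Pb²(3a+b)/L³ = (-6)·(24/5)²·(3·(36/5)+(24/5))/12³ = -264/125 kN
  M_A = Pab²/L² = (-6)·(36/5)·(24/5)²/12² = -864/125 kN·m
  R_B = Pa²(a+3b)/L³ = (-6)·(36/5)²·((36/5)+3·(24/5))/12³ = -486/125 kN
  M_B = -Pa²b/L² = -(-6)·(36/5)²·(24/5)/12² = 1296/125 kN·m
Superposition: R_A = 1977/4000 kN, M_A = -1299/2000 kN·m, R_B = 10023/4000 kN, M_B = -3239/2000 kN·m

R_A = 1977/4000 kN, M_A = -1299/2000 kN·m, R_B = 10023/4000 kN, M_B = -3239/2000 kN·m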